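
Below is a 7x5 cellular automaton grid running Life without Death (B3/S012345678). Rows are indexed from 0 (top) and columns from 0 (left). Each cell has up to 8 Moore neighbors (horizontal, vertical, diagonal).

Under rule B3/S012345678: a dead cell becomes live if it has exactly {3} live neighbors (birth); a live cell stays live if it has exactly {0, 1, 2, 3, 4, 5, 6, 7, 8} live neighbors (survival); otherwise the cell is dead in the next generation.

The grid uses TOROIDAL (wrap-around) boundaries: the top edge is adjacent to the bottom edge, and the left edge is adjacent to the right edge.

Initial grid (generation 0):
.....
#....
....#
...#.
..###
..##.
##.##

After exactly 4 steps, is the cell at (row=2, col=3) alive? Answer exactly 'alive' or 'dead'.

Answer: alive

Derivation:
Simulating step by step:
Generation 0 (given above): 12 live cells
Generation 1: 14 live cells
.#...
#....
....#
..##.
..###
..##.
##.##
Generation 2: 17 live cells
.##..
#....
...##
..##.
.####
..##.
##.##
Generation 3: 25 live cells
.###.
#####
..###
####.
.####
..##.
##.##
Generation 4: 25 live cells
.###.
#####
..###
####.
.####
..##.
##.##

Cell (2,3) at generation 4: 1 -> alive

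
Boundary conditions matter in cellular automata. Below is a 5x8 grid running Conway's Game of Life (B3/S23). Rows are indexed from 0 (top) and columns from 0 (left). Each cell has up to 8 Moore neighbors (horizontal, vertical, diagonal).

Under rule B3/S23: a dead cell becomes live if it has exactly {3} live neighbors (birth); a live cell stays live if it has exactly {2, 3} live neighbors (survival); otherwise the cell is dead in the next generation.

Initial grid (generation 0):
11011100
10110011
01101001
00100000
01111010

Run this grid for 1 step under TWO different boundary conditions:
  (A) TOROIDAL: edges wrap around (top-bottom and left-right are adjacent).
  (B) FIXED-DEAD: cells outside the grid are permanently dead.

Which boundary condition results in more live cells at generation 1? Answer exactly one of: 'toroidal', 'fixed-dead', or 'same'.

Answer: fixed-dead

Derivation:
Under TOROIDAL boundary, generation 1:
00000000
00000010
00000011
10001100
10000000
Population = 7

Under FIXED-DEAD boundary, generation 1:
11011110
10000011
00000011
00001100
01110000
Population = 16

Comparison: toroidal=7, fixed-dead=16 -> fixed-dead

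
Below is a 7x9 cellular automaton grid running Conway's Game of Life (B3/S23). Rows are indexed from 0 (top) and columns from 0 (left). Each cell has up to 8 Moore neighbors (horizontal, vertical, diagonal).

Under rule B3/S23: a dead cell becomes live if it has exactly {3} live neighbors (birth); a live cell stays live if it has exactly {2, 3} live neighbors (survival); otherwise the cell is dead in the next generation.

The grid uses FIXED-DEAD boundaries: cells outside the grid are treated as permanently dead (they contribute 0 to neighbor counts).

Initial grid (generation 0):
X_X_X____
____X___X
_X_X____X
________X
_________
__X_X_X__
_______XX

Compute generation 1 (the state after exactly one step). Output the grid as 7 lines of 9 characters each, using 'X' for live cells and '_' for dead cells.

Simulating step by step:
Generation 0 (given above): 14 live cells
Generation 1: 8 live cells
(generation 1 grid is the final answer)

Answer: ___X_____
_XX_X____
_______XX
_________
_________
_______X_
_______X_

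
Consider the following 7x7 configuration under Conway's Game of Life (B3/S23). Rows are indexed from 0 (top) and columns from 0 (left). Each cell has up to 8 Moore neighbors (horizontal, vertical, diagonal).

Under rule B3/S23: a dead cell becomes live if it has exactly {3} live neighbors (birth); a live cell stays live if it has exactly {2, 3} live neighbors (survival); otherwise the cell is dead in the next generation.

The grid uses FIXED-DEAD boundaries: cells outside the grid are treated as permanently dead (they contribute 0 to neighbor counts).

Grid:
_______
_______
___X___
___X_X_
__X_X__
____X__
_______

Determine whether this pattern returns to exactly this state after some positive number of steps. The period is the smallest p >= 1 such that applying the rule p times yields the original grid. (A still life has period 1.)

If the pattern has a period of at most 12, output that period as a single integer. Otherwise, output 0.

Answer: 2

Derivation:
Simulating and comparing each generation to the original:
Gen 0 (original, given above): 6 live cells
Gen 1: 6 live cells, differs from original
Gen 2: 6 live cells, MATCHES original -> period = 2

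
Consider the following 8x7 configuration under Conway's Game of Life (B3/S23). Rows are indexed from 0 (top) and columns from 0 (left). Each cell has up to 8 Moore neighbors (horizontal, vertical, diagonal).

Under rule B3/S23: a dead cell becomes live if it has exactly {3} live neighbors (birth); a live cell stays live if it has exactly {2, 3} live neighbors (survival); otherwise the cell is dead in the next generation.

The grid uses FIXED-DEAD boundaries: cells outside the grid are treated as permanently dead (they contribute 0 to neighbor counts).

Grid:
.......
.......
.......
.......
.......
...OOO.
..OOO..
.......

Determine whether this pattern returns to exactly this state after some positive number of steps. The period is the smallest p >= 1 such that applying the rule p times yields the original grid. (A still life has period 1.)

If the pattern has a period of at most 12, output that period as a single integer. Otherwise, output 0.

Simulating and comparing each generation to the original:
Gen 0 (original, given above): 6 live cells
Gen 1: 6 live cells, differs from original
Gen 2: 6 live cells, MATCHES original -> period = 2

Answer: 2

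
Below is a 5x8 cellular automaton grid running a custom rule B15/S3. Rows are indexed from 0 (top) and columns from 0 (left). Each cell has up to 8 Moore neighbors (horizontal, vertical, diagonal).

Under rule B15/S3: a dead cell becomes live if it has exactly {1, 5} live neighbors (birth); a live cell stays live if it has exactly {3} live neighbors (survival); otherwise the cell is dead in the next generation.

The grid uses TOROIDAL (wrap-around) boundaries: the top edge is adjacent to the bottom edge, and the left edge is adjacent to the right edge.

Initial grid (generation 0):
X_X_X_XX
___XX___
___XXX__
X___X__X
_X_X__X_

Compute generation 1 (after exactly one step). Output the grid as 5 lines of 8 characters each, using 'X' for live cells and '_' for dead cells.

Simulating step by step:
Generation 0 (given above): 16 live cells
Generation 1: 11 live cells
(generation 1 grid is the final answer)

Answer: __XXX__X
_____X__
_X___X__
________
XX_X__X_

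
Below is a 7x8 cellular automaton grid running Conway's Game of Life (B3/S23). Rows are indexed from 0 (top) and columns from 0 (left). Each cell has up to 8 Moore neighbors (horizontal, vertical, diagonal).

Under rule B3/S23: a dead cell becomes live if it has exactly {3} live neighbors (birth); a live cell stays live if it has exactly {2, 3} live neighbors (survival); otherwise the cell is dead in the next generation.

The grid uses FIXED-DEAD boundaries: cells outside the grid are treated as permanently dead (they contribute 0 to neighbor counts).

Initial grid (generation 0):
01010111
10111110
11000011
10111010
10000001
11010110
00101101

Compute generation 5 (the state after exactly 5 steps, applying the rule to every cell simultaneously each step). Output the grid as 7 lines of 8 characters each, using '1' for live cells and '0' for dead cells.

Simulating step by step:
Generation 0 (given above): 31 live cells
Generation 1: 25 live cells
01010001
10010000
10000001
10110110
10000001
11110101
01111100
Generation 2: 20 live cells
00100000
11100000
10111010
10000011
10000101
10000100
10000110
Generation 3: 22 live cells
00100000
10000000
10110111
10011001
11000101
11001100
00000110
Generation 4: 21 live cells
00000000
00110010
10110111
10010001
00110100
11001000
00001110
Generation 5: 19 live cells
(generation 5 grid is the final answer)

Answer: 00000000
01111111
00000101
00000101
10110000
01100010
00001100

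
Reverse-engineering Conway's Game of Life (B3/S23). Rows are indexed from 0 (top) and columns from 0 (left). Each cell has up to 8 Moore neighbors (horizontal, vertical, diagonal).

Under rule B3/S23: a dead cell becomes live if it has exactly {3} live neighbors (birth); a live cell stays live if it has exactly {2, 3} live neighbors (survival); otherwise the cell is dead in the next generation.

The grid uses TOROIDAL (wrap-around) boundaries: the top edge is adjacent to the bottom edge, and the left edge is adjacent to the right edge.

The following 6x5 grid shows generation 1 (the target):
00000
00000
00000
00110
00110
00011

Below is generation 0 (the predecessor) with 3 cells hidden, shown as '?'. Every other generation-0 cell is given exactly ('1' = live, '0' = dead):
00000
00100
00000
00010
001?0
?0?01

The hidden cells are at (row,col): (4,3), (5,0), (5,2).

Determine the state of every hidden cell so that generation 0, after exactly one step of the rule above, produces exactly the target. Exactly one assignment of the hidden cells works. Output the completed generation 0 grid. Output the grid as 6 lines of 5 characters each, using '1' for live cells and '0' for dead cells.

Hidden generation-0 cells (in order): (4,3), (5,0), (5,2).
A hidden cell only influences target cells in its own 3x3 neighborhood. Try each of the 2^3 = 8 assignments, step the completed generation 0 forward once under B3/S23, and compare with the target:
  (4,3)=0 (5,0)=0 (5,2)=0 -> step gives (3,2)='0' but target has '1' -> reject
  (4,3)=0 (5,0)=0 (5,2)=1 -> step gives (0,3)='1' but target has '0' -> reject
  (4,3)=0 (5,0)=1 (5,2)=0 -> step gives (3,2)='0' but target has '1' -> reject
  (4,3)=0 (5,0)=1 (5,2)=1 -> step gives (0,1)='1' but target has '0' -> reject
  (4,3)=1 (5,0)=0 (5,2)=0 -> step gives (4,4)='1' but target has '0' -> reject
  (4,3)=1 (5,0)=0 (5,2)=1 -> step gives (0,3)='1' but target has '0' -> reject
  (4,3)=1 (5,0)=1 (5,2)=0 -> step reproduces the target at every cell -> ACCEPT
  (4,3)=1 (5,0)=1 (5,2)=1 -> step gives (0,1)='1' but target has '0' -> reject
Unique solution: (4,3)=live, (5,0)=live, (5,2)=dead.
Check: live-neighbor counts of every cell in the completed generation 0:
22122
01010
01221
01322
22234
12232
Applying B3/S23 to generation 0 with these counts gives:
00000
00000
00000
00110
00110
00011
which matches the target exactly.

Answer: 00000
00100
00000
00010
00110
10001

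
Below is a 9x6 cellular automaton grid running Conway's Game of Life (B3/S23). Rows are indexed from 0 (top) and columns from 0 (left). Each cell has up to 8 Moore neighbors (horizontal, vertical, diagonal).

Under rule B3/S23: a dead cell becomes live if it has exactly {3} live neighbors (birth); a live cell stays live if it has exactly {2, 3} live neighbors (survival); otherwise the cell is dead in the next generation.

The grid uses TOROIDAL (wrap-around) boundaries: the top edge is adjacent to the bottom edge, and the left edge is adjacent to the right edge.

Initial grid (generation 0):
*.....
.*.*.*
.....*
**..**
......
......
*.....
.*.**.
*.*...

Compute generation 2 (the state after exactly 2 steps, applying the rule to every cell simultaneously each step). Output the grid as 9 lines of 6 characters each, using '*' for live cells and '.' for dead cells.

Simulating step by step:
Generation 0 (given above): 15 live cells
Generation 1: 21 live cells
*.*..*
....**
.**...
*...**
*....*
......
......
****.*
*.**.*
Generation 2: 15 live cells
(generation 2 grid is the final answer)

Answer: ..*...
..****
.*.*..
....*.
*...*.
......
***...
...*.*
......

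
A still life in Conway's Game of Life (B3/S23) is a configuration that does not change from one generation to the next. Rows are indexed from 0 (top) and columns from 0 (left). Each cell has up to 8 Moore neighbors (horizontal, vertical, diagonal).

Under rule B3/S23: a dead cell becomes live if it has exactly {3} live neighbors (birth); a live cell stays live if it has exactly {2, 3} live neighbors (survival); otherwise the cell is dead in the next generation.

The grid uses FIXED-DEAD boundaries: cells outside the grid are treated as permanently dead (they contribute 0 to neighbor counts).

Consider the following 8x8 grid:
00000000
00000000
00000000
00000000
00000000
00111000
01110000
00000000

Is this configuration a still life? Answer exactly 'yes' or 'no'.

Answer: no

Derivation:
Compute generation 1 and compare to generation 0 (given above):
Generation 1:
00000000
00000000
00000000
00000000
00010000
01001000
01001000
00100000
Cell (4,3) differs: gen0=0 vs gen1=1 -> NOT a still life.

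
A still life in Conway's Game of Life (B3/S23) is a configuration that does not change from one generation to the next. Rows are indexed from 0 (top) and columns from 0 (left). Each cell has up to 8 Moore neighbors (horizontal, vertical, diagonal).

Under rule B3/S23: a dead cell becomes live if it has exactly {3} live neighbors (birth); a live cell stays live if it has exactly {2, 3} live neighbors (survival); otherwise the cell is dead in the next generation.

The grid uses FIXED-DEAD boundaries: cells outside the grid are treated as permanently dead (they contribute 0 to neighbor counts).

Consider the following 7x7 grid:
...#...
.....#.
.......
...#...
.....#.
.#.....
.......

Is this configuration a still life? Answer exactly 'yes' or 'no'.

Compute generation 1 and compare to generation 0 (given above):
Generation 1:
.......
.......
.......
.......
.......
.......
.......
Cell (0,3) differs: gen0=1 vs gen1=0 -> NOT a still life.

Answer: no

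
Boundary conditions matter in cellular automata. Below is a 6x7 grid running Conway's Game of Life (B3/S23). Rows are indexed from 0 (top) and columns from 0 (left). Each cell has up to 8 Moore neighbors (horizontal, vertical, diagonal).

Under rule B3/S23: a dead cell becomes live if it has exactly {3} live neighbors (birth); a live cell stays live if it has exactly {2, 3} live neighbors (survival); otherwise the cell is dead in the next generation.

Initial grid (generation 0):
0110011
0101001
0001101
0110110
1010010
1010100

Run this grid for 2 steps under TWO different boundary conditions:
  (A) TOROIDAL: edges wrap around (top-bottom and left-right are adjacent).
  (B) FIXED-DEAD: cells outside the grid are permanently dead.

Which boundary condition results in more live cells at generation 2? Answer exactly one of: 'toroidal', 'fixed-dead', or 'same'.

Under TOROIDAL boundary, generation 2:
0110101
0010101
0000001
0010000
1010000
1000100
Population = 13

Under FIXED-DEAD boundary, generation 2:
0110011
1100001
1100011
1010011
0011000
0000000
Population = 17

Comparison: toroidal=13, fixed-dead=17 -> fixed-dead

Answer: fixed-dead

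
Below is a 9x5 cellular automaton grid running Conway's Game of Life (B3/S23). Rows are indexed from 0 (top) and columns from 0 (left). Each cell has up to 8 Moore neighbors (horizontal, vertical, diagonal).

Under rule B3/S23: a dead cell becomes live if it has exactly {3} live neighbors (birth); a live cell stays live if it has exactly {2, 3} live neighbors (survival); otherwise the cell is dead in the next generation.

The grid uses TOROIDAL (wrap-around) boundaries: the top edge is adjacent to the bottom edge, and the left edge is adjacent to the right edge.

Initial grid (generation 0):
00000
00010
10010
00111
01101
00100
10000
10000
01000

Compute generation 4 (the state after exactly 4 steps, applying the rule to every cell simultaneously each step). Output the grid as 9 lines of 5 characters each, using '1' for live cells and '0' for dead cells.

Simulating step by step:
Generation 0 (given above): 13 live cells
Generation 1: 10 live cells
00000
00001
00000
00000
11001
10110
01000
11000
00000
Generation 2: 11 live cells
00000
00000
00000
10000
11111
00110
00001
11000
00000
Generation 3: 10 live cells
00000
00000
00000
10110
10000
00000
11111
10000
00000
Generation 4: 14 live cells
(generation 4 grid is the final answer)

Answer: 00000
00000
00000
01001
01001
00110
11111
10110
00000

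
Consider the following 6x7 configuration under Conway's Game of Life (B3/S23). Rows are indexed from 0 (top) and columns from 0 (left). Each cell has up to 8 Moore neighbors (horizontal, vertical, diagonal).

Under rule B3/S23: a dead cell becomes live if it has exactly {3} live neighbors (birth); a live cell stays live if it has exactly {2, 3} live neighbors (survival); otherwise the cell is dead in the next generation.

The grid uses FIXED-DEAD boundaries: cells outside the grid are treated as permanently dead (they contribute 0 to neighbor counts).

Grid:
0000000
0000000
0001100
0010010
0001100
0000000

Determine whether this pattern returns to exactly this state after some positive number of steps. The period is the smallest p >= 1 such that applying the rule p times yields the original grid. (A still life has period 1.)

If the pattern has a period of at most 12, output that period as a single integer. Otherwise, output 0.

Answer: 1

Derivation:
Simulating and comparing each generation to the original:
Gen 0 (original, given above): 6 live cells
Gen 1: 6 live cells, MATCHES original -> period = 1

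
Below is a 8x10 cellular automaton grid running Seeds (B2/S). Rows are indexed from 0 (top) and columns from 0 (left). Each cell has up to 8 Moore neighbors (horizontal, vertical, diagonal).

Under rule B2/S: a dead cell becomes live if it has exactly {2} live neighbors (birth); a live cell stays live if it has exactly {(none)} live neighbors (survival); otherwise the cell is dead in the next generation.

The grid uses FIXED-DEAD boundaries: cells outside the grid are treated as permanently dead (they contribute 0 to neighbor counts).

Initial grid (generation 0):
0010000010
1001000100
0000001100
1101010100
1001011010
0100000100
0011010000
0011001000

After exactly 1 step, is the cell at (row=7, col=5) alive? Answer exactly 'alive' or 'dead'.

Answer: alive

Derivation:
Simulating step by step:
Generation 0 (given above): 25 live cells
Generation 1: 12 live cells
0101000100
0110000000
0001010000
0000000000
0000000000
1000000010
0000000100
0100010000

Cell (7,5) at generation 1: 1 -> alive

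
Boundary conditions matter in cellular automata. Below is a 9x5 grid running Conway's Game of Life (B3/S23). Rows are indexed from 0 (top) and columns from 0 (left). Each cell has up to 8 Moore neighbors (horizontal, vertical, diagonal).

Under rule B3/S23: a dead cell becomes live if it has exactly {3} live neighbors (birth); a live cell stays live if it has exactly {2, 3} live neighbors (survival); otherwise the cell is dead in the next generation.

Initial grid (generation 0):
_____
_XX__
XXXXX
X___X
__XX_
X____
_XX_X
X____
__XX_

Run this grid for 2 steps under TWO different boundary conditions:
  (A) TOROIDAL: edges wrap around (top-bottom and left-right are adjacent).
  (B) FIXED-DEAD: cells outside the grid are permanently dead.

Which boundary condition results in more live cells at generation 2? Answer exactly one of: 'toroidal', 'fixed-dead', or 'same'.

Under TOROIDAL boundary, generation 2:
_____
_____
_____
_____
XX___
__XX_
_X_X_
X___X
X___X
Population = 10

Under FIXED-DEAD boundary, generation 2:
_____
_____
XX___
XX_XX
_____
XXX__
_____
_____
_____
Population = 9

Comparison: toroidal=10, fixed-dead=9 -> toroidal

Answer: toroidal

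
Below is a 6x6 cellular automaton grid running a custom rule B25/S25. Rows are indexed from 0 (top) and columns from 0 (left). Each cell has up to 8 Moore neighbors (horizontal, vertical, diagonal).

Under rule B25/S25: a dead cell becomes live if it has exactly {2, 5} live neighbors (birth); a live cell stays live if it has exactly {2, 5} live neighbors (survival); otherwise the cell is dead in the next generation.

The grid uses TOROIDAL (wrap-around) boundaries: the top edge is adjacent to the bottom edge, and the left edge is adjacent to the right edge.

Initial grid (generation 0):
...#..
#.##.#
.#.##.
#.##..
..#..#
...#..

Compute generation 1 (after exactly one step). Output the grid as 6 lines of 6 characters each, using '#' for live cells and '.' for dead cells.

Answer: ##...#
#...##
...#..
#.....
#.....
...#..

Derivation:
Simulating step by step:
Generation 0 (given above): 14 live cells
Generation 1: 10 live cells
(generation 1 grid is the final answer)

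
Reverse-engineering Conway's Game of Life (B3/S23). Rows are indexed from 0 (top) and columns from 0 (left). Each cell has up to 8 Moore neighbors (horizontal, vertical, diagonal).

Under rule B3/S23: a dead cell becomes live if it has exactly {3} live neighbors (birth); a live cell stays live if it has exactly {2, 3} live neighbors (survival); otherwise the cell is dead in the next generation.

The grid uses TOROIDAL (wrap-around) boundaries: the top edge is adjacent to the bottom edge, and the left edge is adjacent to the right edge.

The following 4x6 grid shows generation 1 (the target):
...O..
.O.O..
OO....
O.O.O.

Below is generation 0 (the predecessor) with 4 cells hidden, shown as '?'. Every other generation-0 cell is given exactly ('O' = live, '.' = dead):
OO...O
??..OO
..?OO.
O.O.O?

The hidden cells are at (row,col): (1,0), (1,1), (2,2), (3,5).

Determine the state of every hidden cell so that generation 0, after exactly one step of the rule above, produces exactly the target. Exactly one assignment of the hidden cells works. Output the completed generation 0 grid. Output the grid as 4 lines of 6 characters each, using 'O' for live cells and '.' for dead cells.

Hidden generation-0 cells (in order): (1,0), (1,1), (2,2), (3,5).
A hidden cell only influences target cells in its own 3x3 neighborhood. Try each of the 2^4 = 16 assignments, step the completed generation 0 forward once under B3/S23, and compare with the target:
  (1,0)=. (1,1)=. (2,2)=. (3,5)=. -> step gives (0,1)='O' but target has '.' -> reject
  (1,0)=. (1,1)=. (2,2)=. (3,5)=O -> step gives (0,1)='O' but target has '.' -> reject
  (1,0)=. (1,1)=. (2,2)=O (3,5)=. -> step gives (0,1)='O' but target has '.' -> reject
  (1,0)=. (1,1)=. (2,2)=O (3,5)=O -> step gives (0,1)='O' but target has '.' -> reject
  (1,0)=. (1,1)=O (2,2)=. (3,5)=. -> step gives (0,2)='O' but target has '.' -> reject
  (1,0)=. (1,1)=O (2,2)=. (3,5)=O -> step gives (0,2)='O' but target has '.' -> reject
  (1,0)=. (1,1)=O (2,2)=O (3,5)=. -> step gives (0,2)='O' but target has '.' -> reject
  (1,0)=. (1,1)=O (2,2)=O (3,5)=O -> step gives (0,2)='O' but target has '.' -> reject
  (1,0)=O (1,1)=. (2,2)=. (3,5)=. -> step reproduces the target at every cell -> ACCEPT
  (1,0)=O (1,1)=. (2,2)=. (3,5)=O -> step gives (2,0)='.' but target has 'O' -> reject
  (1,0)=O (1,1)=. (2,2)=O (3,5)=. -> step gives (1,1)='.' but target has 'O' -> reject
  (1,0)=O (1,1)=. (2,2)=O (3,5)=O -> step gives (1,1)='.' but target has 'O' -> reject
  (1,0)=O (1,1)=O (2,2)=. (3,5)=. -> step gives (0,2)='O' but target has '.' -> reject
  (1,0)=O (1,1)=O (2,2)=. (3,5)=O -> step gives (0,2)='O' but target has '.' -> reject
  (1,0)=O (1,1)=O (2,2)=O (3,5)=. -> step gives (0,2)='O' but target has '.' -> reject
  (1,0)=O (1,1)=O (2,2)=O (3,5)=O -> step gives (0,2)='O' but target has '.' -> reject
Unique solution: (1,0)=live, (1,1)=dead, (2,2)=dead, (3,5)=dead.
Check: live-neighbor counts of every cell in the completed generation 0:
542346
432345
332446
342435
Applying B3/S23 to generation 0 with these counts gives:
...O..
.O.O..
OO....
O.O.O.
which matches the target exactly.

Answer: OO...O
O...OO
...OO.
O.O.O.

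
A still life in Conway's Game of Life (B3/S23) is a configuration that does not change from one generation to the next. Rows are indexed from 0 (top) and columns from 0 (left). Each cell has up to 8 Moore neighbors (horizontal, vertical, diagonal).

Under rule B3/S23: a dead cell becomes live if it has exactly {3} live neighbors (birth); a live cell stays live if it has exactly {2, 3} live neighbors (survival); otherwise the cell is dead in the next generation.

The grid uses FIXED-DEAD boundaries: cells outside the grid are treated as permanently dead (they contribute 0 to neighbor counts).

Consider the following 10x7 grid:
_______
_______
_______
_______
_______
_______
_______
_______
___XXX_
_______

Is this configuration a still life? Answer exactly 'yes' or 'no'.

Compute generation 1 and compare to generation 0 (given above):
Generation 1:
_______
_______
_______
_______
_______
_______
_______
____X__
____X__
____X__
Cell (7,4) differs: gen0=0 vs gen1=1 -> NOT a still life.

Answer: no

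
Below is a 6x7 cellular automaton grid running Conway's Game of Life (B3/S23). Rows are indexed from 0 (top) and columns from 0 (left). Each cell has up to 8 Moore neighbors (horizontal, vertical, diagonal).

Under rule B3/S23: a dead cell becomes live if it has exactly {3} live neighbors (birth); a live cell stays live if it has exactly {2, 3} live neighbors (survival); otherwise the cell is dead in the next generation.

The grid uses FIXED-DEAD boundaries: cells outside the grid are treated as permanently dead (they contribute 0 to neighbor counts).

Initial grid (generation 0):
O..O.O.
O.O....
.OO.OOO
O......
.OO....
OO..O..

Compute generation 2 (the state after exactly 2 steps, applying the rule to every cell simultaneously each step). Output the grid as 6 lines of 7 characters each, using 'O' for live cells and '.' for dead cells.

Simulating step by step:
Generation 0 (given above): 16 live cells
Generation 1: 15 live cells
.O.....
O.O...O
O.OO.O.
O..O.O.
..O....
OOO....
Generation 2: 15 live cells
(generation 2 grid is the final answer)

Answer: .O.....
O.OO...
O.OO.OO
...O...
O.OO...
.OO....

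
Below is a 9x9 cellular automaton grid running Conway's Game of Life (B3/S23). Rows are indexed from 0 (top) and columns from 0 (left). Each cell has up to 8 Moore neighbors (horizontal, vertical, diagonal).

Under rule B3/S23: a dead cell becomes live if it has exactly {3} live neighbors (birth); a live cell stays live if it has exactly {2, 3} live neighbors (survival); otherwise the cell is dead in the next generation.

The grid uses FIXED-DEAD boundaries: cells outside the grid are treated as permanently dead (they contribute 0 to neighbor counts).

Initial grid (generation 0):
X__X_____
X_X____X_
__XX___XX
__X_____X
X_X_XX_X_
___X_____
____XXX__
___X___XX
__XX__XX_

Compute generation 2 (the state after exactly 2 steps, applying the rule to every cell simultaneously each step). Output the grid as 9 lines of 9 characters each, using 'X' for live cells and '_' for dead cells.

Answer: _________
_XXX___XX
_XX___X__
____XX__X
_XX_XX___
______X__
_____XXX_
________X
__XX___XX

Derivation:
Simulating step by step:
Generation 0 (given above): 27 live cells
Generation 1: 29 live cells
_X_______
__X____XX
__XX___XX
__X_X_X_X
_XX_X____
___X_____
___XXXXX_
__XX____X
__XX__XXX
Generation 2: 24 live cells
(generation 2 grid is the final answer)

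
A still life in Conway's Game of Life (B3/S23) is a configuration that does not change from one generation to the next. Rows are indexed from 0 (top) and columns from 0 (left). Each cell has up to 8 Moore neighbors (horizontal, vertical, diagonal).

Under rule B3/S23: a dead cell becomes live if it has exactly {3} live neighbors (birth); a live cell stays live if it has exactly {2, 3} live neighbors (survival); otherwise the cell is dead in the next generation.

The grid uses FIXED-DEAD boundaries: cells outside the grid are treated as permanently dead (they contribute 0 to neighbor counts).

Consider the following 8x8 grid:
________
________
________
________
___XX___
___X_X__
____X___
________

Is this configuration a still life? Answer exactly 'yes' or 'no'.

Answer: yes

Derivation:
Compute generation 1 and compare to generation 0 (given above):
Generation 1:
________
________
________
________
___XX___
___X_X__
____X___
________
The grids are IDENTICAL -> still life.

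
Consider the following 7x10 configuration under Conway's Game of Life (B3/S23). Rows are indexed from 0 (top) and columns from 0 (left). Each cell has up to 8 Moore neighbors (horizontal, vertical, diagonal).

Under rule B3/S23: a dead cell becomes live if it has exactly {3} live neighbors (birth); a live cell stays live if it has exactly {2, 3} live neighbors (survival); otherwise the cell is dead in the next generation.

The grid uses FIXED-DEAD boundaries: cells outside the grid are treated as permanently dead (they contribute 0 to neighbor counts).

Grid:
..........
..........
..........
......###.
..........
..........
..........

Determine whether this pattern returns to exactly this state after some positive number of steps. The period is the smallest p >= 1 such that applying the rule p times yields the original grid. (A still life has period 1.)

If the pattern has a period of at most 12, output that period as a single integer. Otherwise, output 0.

Simulating and comparing each generation to the original:
Gen 0 (original, given above): 3 live cells
Gen 1: 3 live cells, differs from original
Gen 2: 3 live cells, MATCHES original -> period = 2

Answer: 2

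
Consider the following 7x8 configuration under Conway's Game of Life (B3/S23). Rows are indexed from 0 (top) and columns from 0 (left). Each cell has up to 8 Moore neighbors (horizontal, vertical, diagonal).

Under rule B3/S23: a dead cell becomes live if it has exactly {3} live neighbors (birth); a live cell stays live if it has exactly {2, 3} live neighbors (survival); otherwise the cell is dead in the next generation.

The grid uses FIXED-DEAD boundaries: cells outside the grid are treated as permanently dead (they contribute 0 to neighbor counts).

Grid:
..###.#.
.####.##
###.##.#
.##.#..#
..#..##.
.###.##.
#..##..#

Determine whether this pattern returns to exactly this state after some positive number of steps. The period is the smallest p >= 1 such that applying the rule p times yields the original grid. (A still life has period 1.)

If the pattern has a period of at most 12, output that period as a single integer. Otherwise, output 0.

Answer: 0

Derivation:
Simulating and comparing each generation to the original:
Gen 0 (original, given above): 32 live cells
Gen 1: 19 live cells, differs from original
Gen 2: 21 live cells, differs from original
Gen 3: 11 live cells, differs from original
Gen 4: 6 live cells, differs from original
Gen 5: 4 live cells, differs from original
Gen 6: 4 live cells, differs from original
Gen 7: 4 live cells, differs from original
Gen 8: 4 live cells, differs from original
Gen 9: 4 live cells, differs from original
Gen 10: 4 live cells, differs from original
Gen 11: 4 live cells, differs from original
Gen 12: 4 live cells, differs from original
No period found within 12 steps.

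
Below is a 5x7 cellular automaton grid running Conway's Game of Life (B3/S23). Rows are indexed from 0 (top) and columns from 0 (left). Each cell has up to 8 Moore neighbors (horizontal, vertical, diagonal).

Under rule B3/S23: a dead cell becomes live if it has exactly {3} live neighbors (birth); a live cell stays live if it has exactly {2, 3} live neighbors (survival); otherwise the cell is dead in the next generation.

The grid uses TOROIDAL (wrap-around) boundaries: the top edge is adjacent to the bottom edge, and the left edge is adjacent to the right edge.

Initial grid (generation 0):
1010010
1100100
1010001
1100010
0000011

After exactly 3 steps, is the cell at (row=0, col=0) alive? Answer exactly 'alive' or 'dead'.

Answer: dead

Derivation:
Simulating step by step:
Generation 0 (given above): 14 live cells
Generation 1: 12 live cells
1000110
0011010
0010010
0100010
0000110
Generation 2: 11 live cells
0000000
0111010
0111011
0000011
0000000
Generation 3: 13 live cells
0010000
1101011
0101000
1010111
0000000

Cell (0,0) at generation 3: 0 -> dead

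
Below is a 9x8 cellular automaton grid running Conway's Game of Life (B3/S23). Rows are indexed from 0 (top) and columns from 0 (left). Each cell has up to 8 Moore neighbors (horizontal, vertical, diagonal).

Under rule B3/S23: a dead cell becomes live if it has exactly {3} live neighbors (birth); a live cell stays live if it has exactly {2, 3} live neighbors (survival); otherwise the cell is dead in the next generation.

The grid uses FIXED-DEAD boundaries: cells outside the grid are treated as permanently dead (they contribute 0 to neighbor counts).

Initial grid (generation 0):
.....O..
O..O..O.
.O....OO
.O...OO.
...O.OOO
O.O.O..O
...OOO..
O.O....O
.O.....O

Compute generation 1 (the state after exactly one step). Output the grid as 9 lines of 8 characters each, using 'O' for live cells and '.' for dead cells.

Simulating step by step:
Generation 0 (given above): 26 live cells
Generation 1: 25 live cells
(generation 1 grid is the final answer)

Answer: ........
.....OOO
OOO....O
..O.O...
.OOO...O
..O....O
..O.OOO.
.OOOO.O.
.O......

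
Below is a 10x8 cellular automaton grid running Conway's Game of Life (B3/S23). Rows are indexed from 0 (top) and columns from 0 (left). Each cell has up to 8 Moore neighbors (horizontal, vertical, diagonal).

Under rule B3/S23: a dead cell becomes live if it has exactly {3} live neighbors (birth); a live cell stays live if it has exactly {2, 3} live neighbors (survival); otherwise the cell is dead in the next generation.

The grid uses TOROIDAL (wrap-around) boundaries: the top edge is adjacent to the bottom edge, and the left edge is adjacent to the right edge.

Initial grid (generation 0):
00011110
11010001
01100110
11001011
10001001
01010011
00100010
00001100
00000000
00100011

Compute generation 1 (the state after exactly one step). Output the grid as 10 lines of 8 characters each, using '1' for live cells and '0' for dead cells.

Answer: 01011100
11010001
00011100
00111000
00111000
01110110
00111011
00000100
00000110
00011011

Derivation:
Simulating step by step:
Generation 0 (given above): 31 live cells
Generation 1: 34 live cells
(generation 1 grid is the final answer)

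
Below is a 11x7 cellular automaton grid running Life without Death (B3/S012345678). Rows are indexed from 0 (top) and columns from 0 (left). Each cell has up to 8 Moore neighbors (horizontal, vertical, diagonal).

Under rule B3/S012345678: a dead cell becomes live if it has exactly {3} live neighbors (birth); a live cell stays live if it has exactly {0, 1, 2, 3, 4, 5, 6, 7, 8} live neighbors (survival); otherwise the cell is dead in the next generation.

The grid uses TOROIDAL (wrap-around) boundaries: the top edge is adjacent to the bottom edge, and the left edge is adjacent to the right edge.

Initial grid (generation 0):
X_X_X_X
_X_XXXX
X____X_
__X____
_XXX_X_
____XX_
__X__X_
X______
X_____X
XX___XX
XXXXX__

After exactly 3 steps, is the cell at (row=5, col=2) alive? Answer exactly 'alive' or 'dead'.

Answer: dead

Derivation:
Simulating step by step:
Generation 0 (given above): 32 live cells
Generation 1: 47 live cells
X_X_X_X
_XXXXXX
XXXX_X_
__XXX_X
_XXX_X_
_X__XXX
__X_XXX
XX_____
X____XX
XX_XXXX
XXXXX__
Generation 2: 50 live cells
X_X_X_X
_XXXXXX
XXXX_X_
__XXX_X
_XXX_X_
_X__XXX
__XXXXX
XX__X__
X_X__XX
XX_XXXX
XXXXX__
Generation 3: 50 live cells
X_X_X_X
_XXXXXX
XXXX_X_
__XXX_X
_XXX_X_
_X__XXX
__XXXXX
XX__X__
X_X__XX
XX_XXXX
XXXXX__

Cell (5,2) at generation 3: 0 -> dead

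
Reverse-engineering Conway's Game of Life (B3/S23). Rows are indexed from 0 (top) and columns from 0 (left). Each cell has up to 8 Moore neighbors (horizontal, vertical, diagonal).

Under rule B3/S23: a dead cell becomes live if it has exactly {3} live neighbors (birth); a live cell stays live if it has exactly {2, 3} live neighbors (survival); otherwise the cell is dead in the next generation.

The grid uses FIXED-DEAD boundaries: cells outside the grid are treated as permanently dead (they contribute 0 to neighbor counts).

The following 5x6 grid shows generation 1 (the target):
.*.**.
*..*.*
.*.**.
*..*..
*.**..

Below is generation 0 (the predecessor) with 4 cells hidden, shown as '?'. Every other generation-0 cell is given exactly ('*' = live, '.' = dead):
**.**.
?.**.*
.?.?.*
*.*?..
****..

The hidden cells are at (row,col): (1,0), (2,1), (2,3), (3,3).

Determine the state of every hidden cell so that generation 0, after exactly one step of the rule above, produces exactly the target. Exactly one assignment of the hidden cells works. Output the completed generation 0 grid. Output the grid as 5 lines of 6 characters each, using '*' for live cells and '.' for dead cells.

Answer: **.**.
..**.*
.*...*
*.*...
****..

Derivation:
Hidden generation-0 cells (in order): (1,0), (2,1), (2,3), (3,3).
A hidden cell only influences target cells in its own 3x3 neighborhood. Try each of the 2^4 = 16 assignments, step the completed generation 0 forward once under B3/S23, and compare with the target:
  (1,0)=. (2,1)=. (2,3)=. (3,3)=. -> step gives (1,0)='.' but target has '*' -> reject
  (1,0)=. (2,1)=. (2,3)=. (3,3)=* -> step gives (1,0)='.' but target has '*' -> reject
  (1,0)=. (2,1)=. (2,3)=* (3,3)=. -> step gives (1,0)='.' but target has '*' -> reject
  (1,0)=. (2,1)=. (2,3)=* (3,3)=* -> step gives (1,0)='.' but target has '*' -> reject
  (1,0)=. (2,1)=* (2,3)=. (3,3)=. -> step reproduces the target at every cell -> ACCEPT
  (1,0)=. (2,1)=* (2,3)=. (3,3)=* -> step gives (2,3)='.' but target has '*' -> reject
  (1,0)=. (2,1)=* (2,3)=* (3,3)=. -> step gives (1,3)='.' but target has '*' -> reject
  (1,0)=. (2,1)=* (2,3)=* (3,3)=* -> step gives (1,3)='.' but target has '*' -> reject
  (1,0)=* (2,1)=. (2,3)=. (3,3)=. -> step gives (0,0)='*' but target has '.' -> reject
  (1,0)=* (2,1)=. (2,3)=. (3,3)=* -> step gives (0,0)='*' but target has '.' -> reject
  (1,0)=* (2,1)=. (2,3)=* (3,3)=. -> step gives (0,0)='*' but target has '.' -> reject
  (1,0)=* (2,1)=. (2,3)=* (3,3)=* -> step gives (0,0)='*' but target has '.' -> reject
  (1,0)=* (2,1)=* (2,3)=. (3,3)=. -> step gives (0,0)='*' but target has '.' -> reject
  (1,0)=* (2,1)=* (2,3)=. (3,3)=* -> step gives (0,0)='*' but target has '.' -> reject
  (1,0)=* (2,1)=* (2,3)=* (3,3)=. -> step gives (0,0)='*' but target has '.' -> reject
  (1,0)=* (2,1)=* (2,3)=* (3,3)=* -> step gives (0,0)='*' but target has '.' -> reject
Unique solution: (1,0)=dead, (2,1)=live, (2,3)=dead, (3,3)=dead.
Check: live-neighbor counts of every cell in the completed generation 0:
124332
344352
234331
364321
243210
Applying B3/S23 to generation 0 with these counts gives:
.*.**.
*..*.*
.*.**.
*..*..
*.**..
which matches the target exactly.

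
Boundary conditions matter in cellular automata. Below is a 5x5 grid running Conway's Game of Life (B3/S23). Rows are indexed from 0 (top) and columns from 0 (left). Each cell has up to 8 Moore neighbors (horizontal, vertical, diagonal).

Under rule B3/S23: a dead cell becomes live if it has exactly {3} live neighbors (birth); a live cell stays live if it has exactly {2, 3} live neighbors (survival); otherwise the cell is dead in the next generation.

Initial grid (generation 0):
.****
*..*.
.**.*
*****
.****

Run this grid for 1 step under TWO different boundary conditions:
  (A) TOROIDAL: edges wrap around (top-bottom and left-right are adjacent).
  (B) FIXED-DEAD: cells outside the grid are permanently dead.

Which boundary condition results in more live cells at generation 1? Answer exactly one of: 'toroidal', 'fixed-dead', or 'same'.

Under TOROIDAL boundary, generation 1:
.....
.....
.....
.....
.....
Population = 0

Under FIXED-DEAD boundary, generation 1:
.****
*....
....*
*....
*...*
Population = 9

Comparison: toroidal=0, fixed-dead=9 -> fixed-dead

Answer: fixed-dead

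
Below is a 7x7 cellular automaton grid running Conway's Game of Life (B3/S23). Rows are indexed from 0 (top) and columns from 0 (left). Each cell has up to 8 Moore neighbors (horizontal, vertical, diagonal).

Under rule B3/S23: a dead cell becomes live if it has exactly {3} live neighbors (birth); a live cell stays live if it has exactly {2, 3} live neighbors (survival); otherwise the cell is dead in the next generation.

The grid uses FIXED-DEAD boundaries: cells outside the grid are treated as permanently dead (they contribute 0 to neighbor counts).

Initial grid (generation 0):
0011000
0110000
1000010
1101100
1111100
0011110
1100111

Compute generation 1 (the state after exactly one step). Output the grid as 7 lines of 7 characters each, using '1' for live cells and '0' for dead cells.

Answer: 0111000
0111000
1001100
0000010
1000000
0000001
0110001

Derivation:
Simulating step by step:
Generation 0 (given above): 24 live cells
Generation 1: 15 live cells
(generation 1 grid is the final answer)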